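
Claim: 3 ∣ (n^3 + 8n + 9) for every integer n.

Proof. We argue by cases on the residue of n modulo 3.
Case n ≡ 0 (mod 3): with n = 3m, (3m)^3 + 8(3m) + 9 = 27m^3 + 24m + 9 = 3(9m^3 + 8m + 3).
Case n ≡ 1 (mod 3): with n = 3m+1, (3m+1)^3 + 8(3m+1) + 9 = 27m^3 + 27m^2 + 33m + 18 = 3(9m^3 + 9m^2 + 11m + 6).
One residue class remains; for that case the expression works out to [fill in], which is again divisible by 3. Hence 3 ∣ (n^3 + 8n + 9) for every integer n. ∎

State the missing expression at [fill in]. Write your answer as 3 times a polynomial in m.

3(9m^3 + 18m^2 + 20m + 11)

Only n ≡ 2 (mod 3) is unaccounted for. Put n = 3m+2:
(3m+2)^3 + 8(3m+2) + 9 expands to 27m^3 + 54m^2 + 60m + 33,
and factoring out 3 leaves 3(9m^3 + 18m^2 + 20m + 11).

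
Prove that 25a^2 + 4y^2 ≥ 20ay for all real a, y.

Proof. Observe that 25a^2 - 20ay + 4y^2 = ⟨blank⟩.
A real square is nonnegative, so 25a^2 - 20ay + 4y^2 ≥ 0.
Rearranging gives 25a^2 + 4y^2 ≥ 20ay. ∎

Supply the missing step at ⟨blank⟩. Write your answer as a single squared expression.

The leading and trailing coefficients are 5^2 and 2^2, and 20 = 2·5·2, so the trinomial is (5a - 2y)^2.
Hence 25a^2 - 20ay + 4y^2 ≥ 0.

(5a - 2y)^2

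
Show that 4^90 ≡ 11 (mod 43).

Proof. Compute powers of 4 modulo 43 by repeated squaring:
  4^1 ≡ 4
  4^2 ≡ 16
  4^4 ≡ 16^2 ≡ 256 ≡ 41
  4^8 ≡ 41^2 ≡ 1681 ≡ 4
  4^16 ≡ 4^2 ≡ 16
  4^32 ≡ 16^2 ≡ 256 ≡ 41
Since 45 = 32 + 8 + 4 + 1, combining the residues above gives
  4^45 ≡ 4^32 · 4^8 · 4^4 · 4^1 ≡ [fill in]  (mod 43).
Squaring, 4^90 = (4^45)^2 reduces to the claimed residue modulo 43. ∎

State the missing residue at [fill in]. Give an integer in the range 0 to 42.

21

4^32 · 4^8 · 4^4 · 4^1 ≡ 41 · 4 · 41 · 4 = 26896.
26896 mod 43 = 21, so 4^45 ≡ 21 (mod 43).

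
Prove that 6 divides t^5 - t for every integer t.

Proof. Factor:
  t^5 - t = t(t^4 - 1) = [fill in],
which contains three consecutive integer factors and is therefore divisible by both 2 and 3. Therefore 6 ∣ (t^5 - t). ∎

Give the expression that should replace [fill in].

(t - 1)t(t + 1)(t^2 + 1)

t^4 - 1 = (t^2 - 1)(t^2 + 1), and t^2 - 1 = (t-1)(t+1).
So t(t^4 - 1) = (t - 1)t(t + 1)(t^2 + 1).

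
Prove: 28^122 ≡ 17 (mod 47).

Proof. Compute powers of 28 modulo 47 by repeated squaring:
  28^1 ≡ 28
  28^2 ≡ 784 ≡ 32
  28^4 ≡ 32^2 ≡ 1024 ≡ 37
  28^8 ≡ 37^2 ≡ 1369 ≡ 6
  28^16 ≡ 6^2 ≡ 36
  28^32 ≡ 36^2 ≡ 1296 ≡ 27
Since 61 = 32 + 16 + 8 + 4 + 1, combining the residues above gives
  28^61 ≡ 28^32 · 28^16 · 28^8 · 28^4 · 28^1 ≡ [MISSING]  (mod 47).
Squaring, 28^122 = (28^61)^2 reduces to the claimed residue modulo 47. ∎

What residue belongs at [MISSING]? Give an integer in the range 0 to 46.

Multiply the listed residues: 27 · 36 · 6 · 37 · 28 = 972 → 5832 → 215784 → 6041952.
Reducing modulo 47: 6041952 = 128552·47 + 8, so 28^61 ≡ 8.

8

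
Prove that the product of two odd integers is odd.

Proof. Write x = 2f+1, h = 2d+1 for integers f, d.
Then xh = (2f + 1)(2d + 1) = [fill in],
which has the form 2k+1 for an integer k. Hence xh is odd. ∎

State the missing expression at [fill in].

(2f + 1)(2d + 1) = 4df + 2d + 2f + 1
= 2(2df + d + f) + 1.
Since 2df + d + f is an integer, the product is of the form 2k+1 for an integer k.

2(2df + d + f) + 1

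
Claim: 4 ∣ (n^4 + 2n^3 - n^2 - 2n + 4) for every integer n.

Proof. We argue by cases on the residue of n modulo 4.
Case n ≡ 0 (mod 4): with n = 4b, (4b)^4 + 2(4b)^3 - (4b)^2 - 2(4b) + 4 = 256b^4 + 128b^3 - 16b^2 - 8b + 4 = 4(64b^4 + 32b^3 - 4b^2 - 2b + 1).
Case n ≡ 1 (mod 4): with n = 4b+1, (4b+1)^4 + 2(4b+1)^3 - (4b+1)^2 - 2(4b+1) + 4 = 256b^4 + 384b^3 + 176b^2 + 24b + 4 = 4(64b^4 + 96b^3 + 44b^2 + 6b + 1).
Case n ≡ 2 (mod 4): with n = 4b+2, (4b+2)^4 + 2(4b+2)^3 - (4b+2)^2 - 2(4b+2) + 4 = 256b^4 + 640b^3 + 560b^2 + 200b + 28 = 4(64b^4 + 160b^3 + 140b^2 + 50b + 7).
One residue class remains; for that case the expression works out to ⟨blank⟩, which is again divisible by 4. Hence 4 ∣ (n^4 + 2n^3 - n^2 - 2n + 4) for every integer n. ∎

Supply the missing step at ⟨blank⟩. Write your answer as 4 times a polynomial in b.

4(64b^4 + 224b^3 + 284b^2 + 154b + 31)

Only n ≡ 3 (mod 4) is unaccounted for. Put n = 4b+3:
(4b+3)^4 + 2(4b+3)^3 - (4b+3)^2 - 2(4b+3) + 4 expands to 256b^4 + 896b^3 + 1136b^2 + 616b + 124,
and factoring out 4 leaves 4(64b^4 + 224b^3 + 284b^2 + 154b + 31).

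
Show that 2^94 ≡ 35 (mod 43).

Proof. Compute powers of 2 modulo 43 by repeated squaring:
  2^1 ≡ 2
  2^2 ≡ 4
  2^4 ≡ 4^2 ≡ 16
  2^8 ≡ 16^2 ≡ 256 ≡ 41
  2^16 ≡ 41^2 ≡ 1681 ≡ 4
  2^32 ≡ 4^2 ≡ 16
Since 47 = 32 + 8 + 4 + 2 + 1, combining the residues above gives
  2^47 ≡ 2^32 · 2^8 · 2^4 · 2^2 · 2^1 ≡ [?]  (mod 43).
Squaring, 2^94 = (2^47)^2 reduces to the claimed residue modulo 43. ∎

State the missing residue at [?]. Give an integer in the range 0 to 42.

Multiply the listed residues: 16 · 41 · 16 · 4 · 2 = 656 → 10496 → 41984 → 83968.
Reducing modulo 43: 83968 = 1952·43 + 32, so 2^47 ≡ 32.

32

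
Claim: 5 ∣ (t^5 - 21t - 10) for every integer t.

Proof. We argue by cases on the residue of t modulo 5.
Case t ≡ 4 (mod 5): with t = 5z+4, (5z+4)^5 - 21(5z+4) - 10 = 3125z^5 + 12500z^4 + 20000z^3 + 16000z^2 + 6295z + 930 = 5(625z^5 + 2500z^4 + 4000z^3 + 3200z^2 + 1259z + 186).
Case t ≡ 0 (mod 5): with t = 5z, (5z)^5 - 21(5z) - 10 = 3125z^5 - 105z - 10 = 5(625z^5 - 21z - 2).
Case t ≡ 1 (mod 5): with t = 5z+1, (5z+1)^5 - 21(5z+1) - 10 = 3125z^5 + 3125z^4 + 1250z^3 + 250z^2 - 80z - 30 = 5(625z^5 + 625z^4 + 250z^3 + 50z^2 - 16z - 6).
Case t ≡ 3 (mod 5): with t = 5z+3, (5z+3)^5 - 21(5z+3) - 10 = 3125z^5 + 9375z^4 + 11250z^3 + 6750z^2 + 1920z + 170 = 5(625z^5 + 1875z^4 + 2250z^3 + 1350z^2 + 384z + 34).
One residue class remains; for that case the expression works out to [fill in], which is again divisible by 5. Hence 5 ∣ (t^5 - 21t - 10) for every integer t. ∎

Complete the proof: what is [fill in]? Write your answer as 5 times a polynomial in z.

5(625z^5 + 1250z^4 + 1000z^3 + 400z^2 + 59z - 4)

Only t ≡ 2 (mod 5) is unaccounted for. Put t = 5z+2:
(5z+2)^5 - 21(5z+2) - 10 expands to 3125z^5 + 6250z^4 + 5000z^3 + 2000z^2 + 295z - 20,
and factoring out 5 leaves 5(625z^5 + 1250z^4 + 1000z^3 + 400z^2 + 59z - 4).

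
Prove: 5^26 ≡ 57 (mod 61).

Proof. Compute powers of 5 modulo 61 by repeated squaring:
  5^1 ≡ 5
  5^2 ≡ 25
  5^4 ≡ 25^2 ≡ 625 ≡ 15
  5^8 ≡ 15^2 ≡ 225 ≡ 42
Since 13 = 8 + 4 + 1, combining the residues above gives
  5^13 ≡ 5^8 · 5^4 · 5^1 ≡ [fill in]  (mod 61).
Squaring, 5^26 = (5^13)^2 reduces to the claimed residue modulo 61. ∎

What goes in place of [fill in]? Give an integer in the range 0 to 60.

39

5^8 · 5^4 · 5^1 ≡ 42 · 15 · 5 = 3150.
3150 mod 61 = 39, so 5^13 ≡ 39 (mod 61).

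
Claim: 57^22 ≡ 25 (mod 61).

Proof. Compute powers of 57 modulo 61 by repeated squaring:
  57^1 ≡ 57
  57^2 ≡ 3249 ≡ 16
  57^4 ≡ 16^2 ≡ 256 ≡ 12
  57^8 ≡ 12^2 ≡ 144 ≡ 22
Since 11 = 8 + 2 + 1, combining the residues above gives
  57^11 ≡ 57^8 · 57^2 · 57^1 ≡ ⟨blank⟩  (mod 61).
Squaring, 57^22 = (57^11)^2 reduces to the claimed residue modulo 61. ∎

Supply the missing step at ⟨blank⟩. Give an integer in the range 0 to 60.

57^8 · 57^2 · 57^1 ≡ 22 · 16 · 57 = 20064.
20064 mod 61 = 56, so 57^11 ≡ 56 (mod 61).

56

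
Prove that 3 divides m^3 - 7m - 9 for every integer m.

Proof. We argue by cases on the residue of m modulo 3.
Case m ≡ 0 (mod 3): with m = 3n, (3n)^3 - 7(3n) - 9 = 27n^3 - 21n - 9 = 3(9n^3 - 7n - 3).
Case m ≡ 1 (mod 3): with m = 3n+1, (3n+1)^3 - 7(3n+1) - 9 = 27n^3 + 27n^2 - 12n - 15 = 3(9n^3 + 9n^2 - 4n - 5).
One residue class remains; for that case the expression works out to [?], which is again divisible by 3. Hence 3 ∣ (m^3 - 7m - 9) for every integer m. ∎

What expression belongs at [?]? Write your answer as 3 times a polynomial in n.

The residues treated are {0, 1}, so the missing case is m ≡ 2 (mod 3); write m = 3n+2.
Then (3n+2)^3 - 7(3n+2) - 9 = 27n^3 + 54n^2 + 15n - 15 = 3(9n^3 + 18n^2 + 5n - 5).

3(9n^3 + 18n^2 + 5n - 5)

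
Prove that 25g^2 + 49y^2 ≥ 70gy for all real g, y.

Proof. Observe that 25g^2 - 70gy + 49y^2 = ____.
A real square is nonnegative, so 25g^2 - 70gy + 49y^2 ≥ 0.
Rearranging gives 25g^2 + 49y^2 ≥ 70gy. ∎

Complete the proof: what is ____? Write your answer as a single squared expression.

(5g - 7y)^2

25g^2 - 70gy + 49y^2 is a perfect-square trinomial: the outer terms are (5g)^2 and (7y)^2, and the cross term is -2·5g·7y.
So 25g^2 - 70gy + 49y^2 = (5g - 7y)^2 ≥ 0.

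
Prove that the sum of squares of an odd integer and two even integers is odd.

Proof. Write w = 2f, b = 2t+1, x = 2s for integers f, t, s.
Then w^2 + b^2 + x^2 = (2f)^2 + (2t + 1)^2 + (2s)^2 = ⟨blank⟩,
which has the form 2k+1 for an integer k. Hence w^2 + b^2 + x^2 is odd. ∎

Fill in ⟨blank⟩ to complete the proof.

Expanding: (2f)^2 + (2t + 1)^2 + (2s)^2 = 4f^2 + 4s^2 + 4t^2 + 4t + 1.
Every term except the constant is even, so this is 2(2f^2 + 2s^2 + 2t^2 + 2t) + 1,
and 2f^2 + 2s^2 + 2t^2 + 2t ∈ ℤ gives the required form.

2(2f^2 + 2s^2 + 2t^2 + 2t) + 1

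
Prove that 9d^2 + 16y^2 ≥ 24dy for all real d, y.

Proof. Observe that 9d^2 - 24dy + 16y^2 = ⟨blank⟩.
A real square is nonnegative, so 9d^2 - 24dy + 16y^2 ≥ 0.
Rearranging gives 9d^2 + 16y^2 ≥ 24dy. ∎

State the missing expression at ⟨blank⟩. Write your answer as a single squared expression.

(3d - 4y)^2

The leading and trailing coefficients are 3^2 and 4^2, and 24 = 2·3·4, so the trinomial is (3d - 4y)^2.
Hence 9d^2 - 24dy + 16y^2 ≥ 0.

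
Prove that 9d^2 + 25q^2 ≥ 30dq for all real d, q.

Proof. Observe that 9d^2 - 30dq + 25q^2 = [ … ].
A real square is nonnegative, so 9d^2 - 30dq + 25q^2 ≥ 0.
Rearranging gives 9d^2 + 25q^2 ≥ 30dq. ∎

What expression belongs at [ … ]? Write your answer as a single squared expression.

9d^2 - 30dq + 25q^2 is a perfect-square trinomial: the outer terms are (3d)^2 and (5q)^2, and the cross term is -2·3d·5q.
So 9d^2 - 30dq + 25q^2 = (3d - 5q)^2 ≥ 0.

(3d - 5q)^2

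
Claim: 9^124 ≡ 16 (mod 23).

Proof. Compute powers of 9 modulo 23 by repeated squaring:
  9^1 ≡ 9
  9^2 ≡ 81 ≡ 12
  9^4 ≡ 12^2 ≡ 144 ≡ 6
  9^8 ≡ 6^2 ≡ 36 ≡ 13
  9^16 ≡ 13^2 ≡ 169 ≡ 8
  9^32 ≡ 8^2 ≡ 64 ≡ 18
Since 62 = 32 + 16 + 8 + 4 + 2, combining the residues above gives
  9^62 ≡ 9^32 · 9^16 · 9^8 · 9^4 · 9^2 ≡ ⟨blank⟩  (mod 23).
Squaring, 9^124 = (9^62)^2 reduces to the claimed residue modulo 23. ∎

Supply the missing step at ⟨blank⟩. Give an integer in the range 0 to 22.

Multiply the listed residues: 18 · 8 · 13 · 6 · 12 = 144 → 1872 → 11232 → 134784.
Reducing modulo 23: 134784 = 5860·23 + 4, so 9^62 ≡ 4.

4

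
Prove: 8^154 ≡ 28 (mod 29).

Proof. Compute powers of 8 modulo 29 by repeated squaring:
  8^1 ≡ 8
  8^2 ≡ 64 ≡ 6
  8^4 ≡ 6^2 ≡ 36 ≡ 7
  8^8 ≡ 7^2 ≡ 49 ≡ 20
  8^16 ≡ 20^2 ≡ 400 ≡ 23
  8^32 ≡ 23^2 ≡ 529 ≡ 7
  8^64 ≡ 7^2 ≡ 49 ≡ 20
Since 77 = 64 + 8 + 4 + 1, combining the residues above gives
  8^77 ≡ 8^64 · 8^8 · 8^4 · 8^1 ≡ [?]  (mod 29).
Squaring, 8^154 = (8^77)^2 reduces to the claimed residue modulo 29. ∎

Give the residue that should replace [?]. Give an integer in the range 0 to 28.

8^64 · 8^8 · 8^4 · 8^1 ≡ 20 · 20 · 7 · 8 = 22400.
22400 mod 29 = 12, so 8^77 ≡ 12 (mod 29).

12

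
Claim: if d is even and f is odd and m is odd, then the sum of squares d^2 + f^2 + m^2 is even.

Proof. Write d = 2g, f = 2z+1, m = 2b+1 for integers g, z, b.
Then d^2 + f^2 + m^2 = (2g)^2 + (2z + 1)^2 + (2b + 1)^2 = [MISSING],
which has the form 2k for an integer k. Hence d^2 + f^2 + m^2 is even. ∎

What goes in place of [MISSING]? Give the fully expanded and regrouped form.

Expanding: (2g)^2 + (2z + 1)^2 + (2b + 1)^2 = 4b^2 + 4b + 4g^2 + 4z^2 + 4z + 2.
Every term is even; pulling out the factor of 2 gives 2(2b^2 + 2b + 2g^2 + 2z^2 + 2z + 1).

2(2b^2 + 2b + 2g^2 + 2z^2 + 2z + 1)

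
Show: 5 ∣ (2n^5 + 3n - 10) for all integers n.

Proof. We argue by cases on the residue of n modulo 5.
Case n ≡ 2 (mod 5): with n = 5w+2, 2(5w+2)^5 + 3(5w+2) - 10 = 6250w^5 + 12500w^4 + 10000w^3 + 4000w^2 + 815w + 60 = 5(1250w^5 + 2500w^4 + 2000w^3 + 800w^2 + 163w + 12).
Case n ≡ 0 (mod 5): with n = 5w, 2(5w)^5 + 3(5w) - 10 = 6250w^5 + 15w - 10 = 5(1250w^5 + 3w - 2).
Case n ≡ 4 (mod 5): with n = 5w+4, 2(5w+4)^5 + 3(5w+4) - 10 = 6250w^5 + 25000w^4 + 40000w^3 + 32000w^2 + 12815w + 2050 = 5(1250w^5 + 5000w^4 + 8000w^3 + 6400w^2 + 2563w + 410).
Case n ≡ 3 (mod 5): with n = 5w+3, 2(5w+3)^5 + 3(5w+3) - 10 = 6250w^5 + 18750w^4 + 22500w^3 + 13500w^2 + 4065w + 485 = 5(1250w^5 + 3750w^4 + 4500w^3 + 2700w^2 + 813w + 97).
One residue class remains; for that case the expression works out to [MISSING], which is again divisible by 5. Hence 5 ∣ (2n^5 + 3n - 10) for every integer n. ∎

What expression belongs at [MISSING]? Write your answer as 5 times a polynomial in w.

Only n ≡ 1 (mod 5) is unaccounted for. Put n = 5w+1:
2(5w+1)^5 + 3(5w+1) - 10 expands to 6250w^5 + 6250w^4 + 2500w^3 + 500w^2 + 65w - 5,
and factoring out 5 leaves 5(1250w^5 + 1250w^4 + 500w^3 + 100w^2 + 13w - 1).

5(1250w^5 + 1250w^4 + 500w^3 + 100w^2 + 13w - 1)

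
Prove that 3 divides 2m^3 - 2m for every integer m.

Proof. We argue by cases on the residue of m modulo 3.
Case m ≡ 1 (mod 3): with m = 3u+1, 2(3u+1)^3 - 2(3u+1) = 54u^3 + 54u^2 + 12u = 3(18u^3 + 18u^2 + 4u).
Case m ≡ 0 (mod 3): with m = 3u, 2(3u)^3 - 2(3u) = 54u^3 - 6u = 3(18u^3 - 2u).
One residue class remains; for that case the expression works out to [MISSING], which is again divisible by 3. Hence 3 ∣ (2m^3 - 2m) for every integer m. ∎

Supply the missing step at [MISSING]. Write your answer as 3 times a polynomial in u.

3(18u^3 + 36u^2 + 22u + 4)

The residues treated are {1, 0}, so the missing case is m ≡ 2 (mod 3); write m = 3u+2.
Then 2(3u+2)^3 - 2(3u+2) = 54u^3 + 108u^2 + 66u + 12 = 3(18u^3 + 36u^2 + 22u + 4).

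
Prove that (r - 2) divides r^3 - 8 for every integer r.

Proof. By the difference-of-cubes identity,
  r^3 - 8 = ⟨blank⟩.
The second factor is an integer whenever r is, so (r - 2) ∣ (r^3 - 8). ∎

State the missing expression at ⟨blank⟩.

(r - 2)(r^2 + 2r + 4)

Polynomial division of r^3 - 8 by r - 2 leaves remainder 0 and quotient r^2 + 2r + 4.
Hence r^3 - 8 = (r - 2)(r^2 + 2r + 4).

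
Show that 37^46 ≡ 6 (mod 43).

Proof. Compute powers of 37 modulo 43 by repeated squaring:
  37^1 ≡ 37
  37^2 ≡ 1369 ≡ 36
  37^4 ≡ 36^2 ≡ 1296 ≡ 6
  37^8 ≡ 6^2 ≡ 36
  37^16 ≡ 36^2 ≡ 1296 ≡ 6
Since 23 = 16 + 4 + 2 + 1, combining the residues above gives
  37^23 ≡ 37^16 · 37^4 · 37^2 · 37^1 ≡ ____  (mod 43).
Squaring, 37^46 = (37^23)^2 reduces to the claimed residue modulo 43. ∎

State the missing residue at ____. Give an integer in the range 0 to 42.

7

Multiply the listed residues: 6 · 6 · 36 · 37 = 36 → 1296 → 47952.
Reducing modulo 43: 47952 = 1115·43 + 7, so 37^23 ≡ 7.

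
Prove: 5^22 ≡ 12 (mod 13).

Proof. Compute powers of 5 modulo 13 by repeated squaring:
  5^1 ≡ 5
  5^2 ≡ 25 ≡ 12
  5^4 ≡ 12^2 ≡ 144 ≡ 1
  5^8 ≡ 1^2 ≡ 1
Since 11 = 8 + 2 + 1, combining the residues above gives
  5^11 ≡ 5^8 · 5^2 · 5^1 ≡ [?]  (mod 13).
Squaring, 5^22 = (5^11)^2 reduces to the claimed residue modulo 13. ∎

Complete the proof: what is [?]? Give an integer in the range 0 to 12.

8

Multiply the listed residues: 1 · 12 · 5 = 12 → 60.
Reducing modulo 13: 60 = 4·13 + 8, so 5^11 ≡ 8.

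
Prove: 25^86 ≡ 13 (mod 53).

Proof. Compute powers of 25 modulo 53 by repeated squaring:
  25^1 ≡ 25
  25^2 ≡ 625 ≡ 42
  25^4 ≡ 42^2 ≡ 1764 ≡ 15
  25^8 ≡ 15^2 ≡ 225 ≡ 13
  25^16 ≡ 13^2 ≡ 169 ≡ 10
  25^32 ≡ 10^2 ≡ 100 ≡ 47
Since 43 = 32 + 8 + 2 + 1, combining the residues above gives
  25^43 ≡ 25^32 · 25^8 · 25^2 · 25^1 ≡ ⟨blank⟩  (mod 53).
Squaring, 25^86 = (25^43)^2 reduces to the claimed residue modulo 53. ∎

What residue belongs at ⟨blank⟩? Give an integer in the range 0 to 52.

25^32 · 25^8 · 25^2 · 25^1 ≡ 47 · 13 · 42 · 25 = 641550.
641550 mod 53 = 38, so 25^43 ≡ 38 (mod 53).

38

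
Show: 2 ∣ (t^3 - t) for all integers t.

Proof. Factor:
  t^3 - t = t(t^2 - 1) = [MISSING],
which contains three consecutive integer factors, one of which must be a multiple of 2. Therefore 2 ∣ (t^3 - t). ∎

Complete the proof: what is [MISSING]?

t(t^2 - 1) = t(t - 1)(t + 1) = (t - 1)t(t + 1).
These three factors are consecutive integers, so their product is divisible by 2.

(t - 1)t(t + 1)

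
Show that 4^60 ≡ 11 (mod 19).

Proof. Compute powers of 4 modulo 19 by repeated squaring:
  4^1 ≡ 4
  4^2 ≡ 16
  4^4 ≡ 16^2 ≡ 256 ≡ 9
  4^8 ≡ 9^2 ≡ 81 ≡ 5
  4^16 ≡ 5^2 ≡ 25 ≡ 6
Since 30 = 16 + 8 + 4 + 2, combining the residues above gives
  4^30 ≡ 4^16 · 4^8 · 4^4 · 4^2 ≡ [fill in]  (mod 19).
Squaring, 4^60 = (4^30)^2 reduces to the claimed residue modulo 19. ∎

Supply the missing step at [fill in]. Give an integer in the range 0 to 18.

7

4^16 · 4^8 · 4^4 · 4^2 ≡ 6 · 5 · 9 · 16 = 4320.
4320 mod 19 = 7, so 4^30 ≡ 7 (mod 19).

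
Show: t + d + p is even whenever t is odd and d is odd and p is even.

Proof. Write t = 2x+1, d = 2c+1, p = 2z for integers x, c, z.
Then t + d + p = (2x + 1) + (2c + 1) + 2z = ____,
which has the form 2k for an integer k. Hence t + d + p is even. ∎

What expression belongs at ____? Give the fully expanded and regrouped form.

2(c + x + z + 1)

Expanding: (2x + 1) + (2c + 1) + 2z = 2c + 2x + 2z + 2.
Every term is even; pulling out the factor of 2 gives 2(c + x + z + 1).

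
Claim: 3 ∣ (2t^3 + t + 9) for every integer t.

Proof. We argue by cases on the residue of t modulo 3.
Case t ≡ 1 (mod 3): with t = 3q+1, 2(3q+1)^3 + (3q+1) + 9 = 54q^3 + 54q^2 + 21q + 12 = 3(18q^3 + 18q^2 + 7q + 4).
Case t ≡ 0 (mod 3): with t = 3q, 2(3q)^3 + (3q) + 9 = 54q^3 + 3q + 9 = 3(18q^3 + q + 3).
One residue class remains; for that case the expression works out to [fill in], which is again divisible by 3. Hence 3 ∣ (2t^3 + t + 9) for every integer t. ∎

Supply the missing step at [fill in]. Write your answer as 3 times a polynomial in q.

Only t ≡ 2 (mod 3) is unaccounted for. Put t = 3q+2:
2(3q+2)^3 + (3q+2) + 9 expands to 54q^3 + 108q^2 + 75q + 27,
and factoring out 3 leaves 3(18q^3 + 36q^2 + 25q + 9).

3(18q^3 + 36q^2 + 25q + 9)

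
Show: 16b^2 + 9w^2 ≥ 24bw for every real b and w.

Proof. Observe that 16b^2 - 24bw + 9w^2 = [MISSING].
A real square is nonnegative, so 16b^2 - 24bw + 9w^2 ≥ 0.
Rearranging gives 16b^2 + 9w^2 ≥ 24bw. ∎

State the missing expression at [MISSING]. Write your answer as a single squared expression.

(4b - 3w)^2

The leading and trailing coefficients are 4^2 and 3^2, and 24 = 2·4·3, so the trinomial is (4b - 3w)^2.
Hence 16b^2 - 24bw + 9w^2 ≥ 0.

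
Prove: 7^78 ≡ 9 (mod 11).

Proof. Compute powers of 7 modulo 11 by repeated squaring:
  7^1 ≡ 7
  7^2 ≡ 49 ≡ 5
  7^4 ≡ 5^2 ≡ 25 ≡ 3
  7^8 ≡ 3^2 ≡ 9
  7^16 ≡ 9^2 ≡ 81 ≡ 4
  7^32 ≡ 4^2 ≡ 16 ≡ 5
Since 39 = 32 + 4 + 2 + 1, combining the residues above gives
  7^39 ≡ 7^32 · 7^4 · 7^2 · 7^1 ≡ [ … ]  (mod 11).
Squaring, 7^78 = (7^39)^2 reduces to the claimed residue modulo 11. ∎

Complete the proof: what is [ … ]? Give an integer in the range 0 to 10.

Multiply the listed residues: 5 · 3 · 5 · 7 = 15 → 75 → 525.
Reducing modulo 11: 525 = 47·11 + 8, so 7^39 ≡ 8.

8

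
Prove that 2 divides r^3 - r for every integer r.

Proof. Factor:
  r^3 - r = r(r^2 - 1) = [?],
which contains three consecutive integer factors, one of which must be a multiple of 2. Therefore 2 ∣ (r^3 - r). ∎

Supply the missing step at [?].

(r - 1)r(r + 1)

r(r^2 - 1) = r(r - 1)(r + 1) = (r - 1)r(r + 1).
These three factors are consecutive integers, so their product is divisible by 2.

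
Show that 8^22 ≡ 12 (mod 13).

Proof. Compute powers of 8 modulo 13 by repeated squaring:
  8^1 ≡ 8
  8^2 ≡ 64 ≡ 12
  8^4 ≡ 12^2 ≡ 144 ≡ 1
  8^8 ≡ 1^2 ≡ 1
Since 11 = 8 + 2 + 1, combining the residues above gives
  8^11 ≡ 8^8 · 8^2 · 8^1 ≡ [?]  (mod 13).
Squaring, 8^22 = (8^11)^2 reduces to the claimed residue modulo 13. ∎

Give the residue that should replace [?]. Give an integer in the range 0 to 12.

5

8^8 · 8^2 · 8^1 ≡ 1 · 12 · 8 = 96.
96 mod 13 = 5, so 8^11 ≡ 5 (mod 13).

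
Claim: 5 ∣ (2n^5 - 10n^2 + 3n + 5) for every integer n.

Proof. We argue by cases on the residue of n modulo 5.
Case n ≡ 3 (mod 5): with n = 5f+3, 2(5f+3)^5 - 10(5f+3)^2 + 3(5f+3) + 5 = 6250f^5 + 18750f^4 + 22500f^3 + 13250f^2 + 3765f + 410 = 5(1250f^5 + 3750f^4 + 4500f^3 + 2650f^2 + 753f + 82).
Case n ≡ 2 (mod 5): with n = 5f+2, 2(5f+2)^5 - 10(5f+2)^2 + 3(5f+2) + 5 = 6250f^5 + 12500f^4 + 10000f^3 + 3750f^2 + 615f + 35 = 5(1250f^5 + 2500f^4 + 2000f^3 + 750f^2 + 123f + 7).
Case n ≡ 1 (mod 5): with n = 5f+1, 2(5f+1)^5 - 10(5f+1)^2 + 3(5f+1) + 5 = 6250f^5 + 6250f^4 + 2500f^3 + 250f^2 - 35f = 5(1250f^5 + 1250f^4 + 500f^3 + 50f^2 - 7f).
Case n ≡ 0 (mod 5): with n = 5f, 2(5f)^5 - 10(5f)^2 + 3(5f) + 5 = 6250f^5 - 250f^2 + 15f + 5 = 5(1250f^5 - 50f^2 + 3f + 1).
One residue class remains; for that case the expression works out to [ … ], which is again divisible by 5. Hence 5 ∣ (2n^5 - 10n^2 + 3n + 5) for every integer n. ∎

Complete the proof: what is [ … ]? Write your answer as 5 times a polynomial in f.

The residues treated are {3, 2, 1, 0}, so the missing case is n ≡ 4 (mod 5); write n = 5f+4.
Then 2(5f+4)^5 - 10(5f+4)^2 + 3(5f+4) + 5 = 6250f^5 + 25000f^4 + 40000f^3 + 31750f^2 + 12415f + 1905 = 5(1250f^5 + 5000f^4 + 8000f^3 + 6350f^2 + 2483f + 381).

5(1250f^5 + 5000f^4 + 8000f^3 + 6350f^2 + 2483f + 381)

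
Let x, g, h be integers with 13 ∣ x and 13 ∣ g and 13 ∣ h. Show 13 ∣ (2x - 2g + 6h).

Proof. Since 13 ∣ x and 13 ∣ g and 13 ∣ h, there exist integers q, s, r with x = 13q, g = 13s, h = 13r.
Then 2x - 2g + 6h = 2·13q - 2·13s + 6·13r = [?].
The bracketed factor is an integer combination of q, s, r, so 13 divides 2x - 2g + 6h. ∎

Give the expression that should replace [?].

Pull the common 13 out of every term: 2·13q - 2·13s + 6·13r = 13(2q + 6r - 2s).
2q + 6r - 2s is an integer, which exhibits the divisibility.

13(2q + 6r - 2s)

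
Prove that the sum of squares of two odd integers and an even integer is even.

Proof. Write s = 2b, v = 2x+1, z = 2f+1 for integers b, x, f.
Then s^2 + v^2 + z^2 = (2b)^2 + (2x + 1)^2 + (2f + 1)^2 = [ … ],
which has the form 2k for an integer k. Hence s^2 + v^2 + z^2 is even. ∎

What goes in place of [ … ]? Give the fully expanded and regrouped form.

2(2b^2 + 2f^2 + 2f + 2x^2 + 2x + 1)

Expanding: (2b)^2 + (2x + 1)^2 + (2f + 1)^2 = 4b^2 + 4f^2 + 4f + 4x^2 + 4x + 2.
Every term is even; pulling out the factor of 2 gives 2(2b^2 + 2f^2 + 2f + 2x^2 + 2x + 1).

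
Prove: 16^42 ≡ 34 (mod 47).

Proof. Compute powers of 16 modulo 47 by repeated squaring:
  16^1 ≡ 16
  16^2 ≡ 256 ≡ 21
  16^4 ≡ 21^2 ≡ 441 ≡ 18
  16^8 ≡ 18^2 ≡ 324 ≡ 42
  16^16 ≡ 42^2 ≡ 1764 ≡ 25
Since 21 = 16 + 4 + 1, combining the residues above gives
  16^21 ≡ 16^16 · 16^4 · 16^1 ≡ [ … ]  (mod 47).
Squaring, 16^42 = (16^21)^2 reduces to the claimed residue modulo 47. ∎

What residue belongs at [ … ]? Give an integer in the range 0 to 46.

Multiply the listed residues: 25 · 18 · 16 = 450 → 7200.
Reducing modulo 47: 7200 = 153·47 + 9, so 16^21 ≡ 9.

9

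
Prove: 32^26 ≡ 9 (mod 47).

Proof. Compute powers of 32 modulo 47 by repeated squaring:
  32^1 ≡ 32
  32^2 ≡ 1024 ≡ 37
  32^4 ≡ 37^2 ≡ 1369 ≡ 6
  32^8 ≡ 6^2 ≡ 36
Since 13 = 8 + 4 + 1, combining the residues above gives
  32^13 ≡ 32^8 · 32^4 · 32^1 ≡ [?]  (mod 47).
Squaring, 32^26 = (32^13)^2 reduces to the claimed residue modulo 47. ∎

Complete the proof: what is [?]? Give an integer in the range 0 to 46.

3

Multiply the listed residues: 36 · 6 · 32 = 216 → 6912.
Reducing modulo 47: 6912 = 147·47 + 3, so 32^13 ≡ 3.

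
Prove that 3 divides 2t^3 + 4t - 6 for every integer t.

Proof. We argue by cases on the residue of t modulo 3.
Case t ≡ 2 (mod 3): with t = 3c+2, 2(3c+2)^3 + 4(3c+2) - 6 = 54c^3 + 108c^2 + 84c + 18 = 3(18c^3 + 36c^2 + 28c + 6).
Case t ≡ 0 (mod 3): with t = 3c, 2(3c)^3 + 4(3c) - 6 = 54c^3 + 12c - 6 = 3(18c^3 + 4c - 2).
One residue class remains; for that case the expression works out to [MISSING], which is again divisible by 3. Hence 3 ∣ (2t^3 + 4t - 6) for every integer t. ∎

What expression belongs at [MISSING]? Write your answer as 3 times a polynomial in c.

The residues treated are {2, 0}, so the missing case is t ≡ 1 (mod 3); write t = 3c+1.
Then 2(3c+1)^3 + 4(3c+1) - 6 = 54c^3 + 54c^2 + 30c = 3(18c^3 + 18c^2 + 10c).

3(18c^3 + 18c^2 + 10c)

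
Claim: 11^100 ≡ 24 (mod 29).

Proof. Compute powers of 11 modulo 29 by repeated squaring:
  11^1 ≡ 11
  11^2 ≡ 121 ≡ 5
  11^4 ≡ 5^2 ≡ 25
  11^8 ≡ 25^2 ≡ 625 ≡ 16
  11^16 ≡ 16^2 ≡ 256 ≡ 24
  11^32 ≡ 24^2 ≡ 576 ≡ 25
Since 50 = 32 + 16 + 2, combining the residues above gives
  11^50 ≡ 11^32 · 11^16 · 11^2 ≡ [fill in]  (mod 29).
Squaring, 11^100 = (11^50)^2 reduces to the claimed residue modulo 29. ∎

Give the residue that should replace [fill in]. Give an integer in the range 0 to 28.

13

Multiply the listed residues: 25 · 24 · 5 = 600 → 3000.
Reducing modulo 29: 3000 = 103·29 + 13, so 11^50 ≡ 13.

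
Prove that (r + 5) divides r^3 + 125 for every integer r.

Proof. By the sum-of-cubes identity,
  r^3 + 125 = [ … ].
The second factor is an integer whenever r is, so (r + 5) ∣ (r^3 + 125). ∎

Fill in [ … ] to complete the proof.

(r + 5)(r^2 - 5r + 25)

a^3 + b^3 = (a + b)(a^2 - ab + b^2). With a = r, b = 5:
r^3 + 125 = (r + 5)(r^2 - 5r + 25).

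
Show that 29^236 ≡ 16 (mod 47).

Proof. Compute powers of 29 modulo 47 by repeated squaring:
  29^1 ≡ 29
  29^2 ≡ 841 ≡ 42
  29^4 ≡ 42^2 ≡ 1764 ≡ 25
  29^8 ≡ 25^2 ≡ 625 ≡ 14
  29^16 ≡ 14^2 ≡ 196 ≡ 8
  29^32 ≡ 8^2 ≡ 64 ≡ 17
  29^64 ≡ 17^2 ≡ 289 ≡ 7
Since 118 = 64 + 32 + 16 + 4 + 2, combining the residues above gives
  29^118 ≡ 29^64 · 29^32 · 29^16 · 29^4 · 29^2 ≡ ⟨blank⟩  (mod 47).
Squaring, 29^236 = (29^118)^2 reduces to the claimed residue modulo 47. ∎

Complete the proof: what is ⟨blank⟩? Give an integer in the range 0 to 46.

29^64 · 29^32 · 29^16 · 29^4 · 29^2 ≡ 7 · 17 · 8 · 25 · 42 = 999600.
999600 mod 47 = 4, so 29^118 ≡ 4 (mod 47).

4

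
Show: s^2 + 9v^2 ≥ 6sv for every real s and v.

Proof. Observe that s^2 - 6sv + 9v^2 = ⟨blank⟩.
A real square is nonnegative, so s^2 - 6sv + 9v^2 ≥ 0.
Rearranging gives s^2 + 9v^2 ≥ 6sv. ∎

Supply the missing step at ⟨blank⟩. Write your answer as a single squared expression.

s^2 - 6sv + 9v^2 is a perfect-square trinomial: the outer terms are (s)^2 and (3v)^2, and the cross term is -2·s·3v.
So s^2 - 6sv + 9v^2 = (s - 3v)^2 ≥ 0.

(s - 3v)^2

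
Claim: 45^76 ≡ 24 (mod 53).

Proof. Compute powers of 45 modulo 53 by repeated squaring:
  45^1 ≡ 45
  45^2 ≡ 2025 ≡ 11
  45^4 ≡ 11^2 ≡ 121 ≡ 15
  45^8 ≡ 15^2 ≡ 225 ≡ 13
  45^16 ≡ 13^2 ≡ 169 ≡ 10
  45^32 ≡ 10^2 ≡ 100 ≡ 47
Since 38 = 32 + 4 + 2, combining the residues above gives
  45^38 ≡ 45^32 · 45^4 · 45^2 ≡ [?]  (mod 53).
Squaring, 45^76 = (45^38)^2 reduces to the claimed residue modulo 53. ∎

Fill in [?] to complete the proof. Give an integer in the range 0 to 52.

45^32 · 45^4 · 45^2 ≡ 47 · 15 · 11 = 7755.
7755 mod 53 = 17, so 45^38 ≡ 17 (mod 53).

17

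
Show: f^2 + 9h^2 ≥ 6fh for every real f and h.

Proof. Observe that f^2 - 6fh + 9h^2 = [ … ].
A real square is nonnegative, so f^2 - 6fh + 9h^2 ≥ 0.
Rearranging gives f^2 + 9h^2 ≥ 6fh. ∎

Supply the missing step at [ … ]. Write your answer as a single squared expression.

f^2 - 6fh + 9h^2 is a perfect-square trinomial: the outer terms are (f)^2 and (3h)^2, and the cross term is -2·f·3h.
So f^2 - 6fh + 9h^2 = (f - 3h)^2 ≥ 0.

(f - 3h)^2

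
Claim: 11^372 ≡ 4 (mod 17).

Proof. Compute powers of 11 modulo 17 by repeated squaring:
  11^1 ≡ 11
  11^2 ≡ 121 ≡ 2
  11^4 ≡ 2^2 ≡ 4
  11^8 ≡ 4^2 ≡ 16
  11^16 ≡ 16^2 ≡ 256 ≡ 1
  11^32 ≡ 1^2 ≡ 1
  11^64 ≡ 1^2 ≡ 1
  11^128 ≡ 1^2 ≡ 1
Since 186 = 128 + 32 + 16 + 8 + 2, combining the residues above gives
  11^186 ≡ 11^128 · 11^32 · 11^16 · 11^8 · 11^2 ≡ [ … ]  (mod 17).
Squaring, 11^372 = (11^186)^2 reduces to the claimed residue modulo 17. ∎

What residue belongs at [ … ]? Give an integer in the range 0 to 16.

15

Multiply the listed residues: 1 · 1 · 1 · 16 · 2 = 1 → 1 → 16 → 32.
Reducing modulo 17: 32 = 1·17 + 15, so 11^186 ≡ 15.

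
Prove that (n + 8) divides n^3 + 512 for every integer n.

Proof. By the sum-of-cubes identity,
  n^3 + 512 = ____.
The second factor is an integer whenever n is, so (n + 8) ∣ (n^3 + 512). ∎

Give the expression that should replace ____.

(n + 8)(n^2 - 8n + 64)

a^3 + b^3 = (a + b)(a^2 - ab + b^2). With a = n, b = 8:
n^3 + 512 = (n + 8)(n^2 - 8n + 64).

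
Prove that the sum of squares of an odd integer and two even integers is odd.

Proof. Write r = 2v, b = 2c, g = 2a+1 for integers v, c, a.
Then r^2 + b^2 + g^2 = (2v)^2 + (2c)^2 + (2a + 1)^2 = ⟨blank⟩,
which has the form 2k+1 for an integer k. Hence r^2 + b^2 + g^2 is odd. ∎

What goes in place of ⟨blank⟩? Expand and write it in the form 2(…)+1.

Expanding: (2v)^2 + (2c)^2 + (2a + 1)^2 = 4a^2 + 4a + 4c^2 + 4v^2 + 1.
Every term except the constant is even, so this is 2(2a^2 + 2a + 2c^2 + 2v^2) + 1,
and 2a^2 + 2a + 2c^2 + 2v^2 ∈ ℤ gives the required form.

2(2a^2 + 2a + 2c^2 + 2v^2) + 1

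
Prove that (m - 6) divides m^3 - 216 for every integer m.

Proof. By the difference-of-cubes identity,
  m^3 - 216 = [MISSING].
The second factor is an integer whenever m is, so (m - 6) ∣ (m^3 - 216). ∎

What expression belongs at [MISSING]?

a^3 - b^3 = (a - b)(a^2 + ab + b^2). With a = m, b = 6:
m^3 - 216 = (m - 6)(m^2 + 6m + 36).

(m - 6)(m^2 + 6m + 36)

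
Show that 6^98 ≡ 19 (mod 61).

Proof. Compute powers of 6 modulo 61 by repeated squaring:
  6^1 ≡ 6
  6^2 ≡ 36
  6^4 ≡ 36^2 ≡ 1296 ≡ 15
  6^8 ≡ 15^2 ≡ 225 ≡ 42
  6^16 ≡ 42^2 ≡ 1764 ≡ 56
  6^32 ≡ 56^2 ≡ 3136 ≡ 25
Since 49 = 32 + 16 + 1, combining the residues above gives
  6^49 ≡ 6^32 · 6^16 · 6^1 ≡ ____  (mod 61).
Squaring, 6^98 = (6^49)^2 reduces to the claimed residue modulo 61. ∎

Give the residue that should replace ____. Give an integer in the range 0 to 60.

43

Multiply the listed residues: 25 · 56 · 6 = 1400 → 8400.
Reducing modulo 61: 8400 = 137·61 + 43, so 6^49 ≡ 43.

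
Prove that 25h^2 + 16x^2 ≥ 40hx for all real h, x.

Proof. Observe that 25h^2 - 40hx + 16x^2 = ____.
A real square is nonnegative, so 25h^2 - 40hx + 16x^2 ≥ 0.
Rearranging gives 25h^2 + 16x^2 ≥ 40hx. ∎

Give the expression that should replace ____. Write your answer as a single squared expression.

(5h - 4x)^2

25h^2 - 40hx + 16x^2 is a perfect-square trinomial: the outer terms are (5h)^2 and (4x)^2, and the cross term is -2·5h·4x.
So 25h^2 - 40hx + 16x^2 = (5h - 4x)^2 ≥ 0.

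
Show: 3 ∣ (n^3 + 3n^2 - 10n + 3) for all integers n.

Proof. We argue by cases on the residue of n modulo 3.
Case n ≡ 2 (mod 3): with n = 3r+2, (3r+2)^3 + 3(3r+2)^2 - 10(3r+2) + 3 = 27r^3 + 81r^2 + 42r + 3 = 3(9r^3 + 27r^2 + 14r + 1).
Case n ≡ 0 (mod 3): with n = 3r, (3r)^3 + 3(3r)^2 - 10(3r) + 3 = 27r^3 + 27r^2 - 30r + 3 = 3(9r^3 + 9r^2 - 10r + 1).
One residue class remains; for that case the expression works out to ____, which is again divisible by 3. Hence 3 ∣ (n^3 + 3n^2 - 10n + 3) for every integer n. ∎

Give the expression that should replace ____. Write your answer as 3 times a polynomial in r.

3(9r^3 + 18r^2 - r - 1)

The residues treated are {2, 0}, so the missing case is n ≡ 1 (mod 3); write n = 3r+1.
Then (3r+1)^3 + 3(3r+1)^2 - 10(3r+1) + 3 = 27r^3 + 54r^2 - 3r - 3 = 3(9r^3 + 18r^2 - r - 1).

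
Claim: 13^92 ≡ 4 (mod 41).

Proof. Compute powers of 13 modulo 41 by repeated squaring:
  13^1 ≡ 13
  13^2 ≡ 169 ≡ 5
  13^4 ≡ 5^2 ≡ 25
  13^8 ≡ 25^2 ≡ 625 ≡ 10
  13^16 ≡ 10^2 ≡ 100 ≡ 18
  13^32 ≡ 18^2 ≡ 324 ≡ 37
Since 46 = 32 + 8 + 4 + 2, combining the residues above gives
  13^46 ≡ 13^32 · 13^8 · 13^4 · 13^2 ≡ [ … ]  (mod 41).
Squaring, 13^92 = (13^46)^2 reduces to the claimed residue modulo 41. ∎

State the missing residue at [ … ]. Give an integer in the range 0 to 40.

13^32 · 13^8 · 13^4 · 13^2 ≡ 37 · 10 · 25 · 5 = 46250.
46250 mod 41 = 2, so 13^46 ≡ 2 (mod 41).

2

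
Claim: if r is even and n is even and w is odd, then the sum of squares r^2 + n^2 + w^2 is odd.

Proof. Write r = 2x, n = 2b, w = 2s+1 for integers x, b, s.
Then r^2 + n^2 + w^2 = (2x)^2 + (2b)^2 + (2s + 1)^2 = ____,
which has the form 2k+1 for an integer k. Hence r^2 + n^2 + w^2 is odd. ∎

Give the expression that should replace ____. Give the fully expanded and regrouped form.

2(2b^2 + 2s^2 + 2s + 2x^2) + 1

(2x)^2 + (2b)^2 + (2s + 1)^2 = 4b^2 + 4s^2 + 4s + 4x^2 + 1
= 2(2b^2 + 2s^2 + 2s + 2x^2) + 1.
Since 2b^2 + 2s^2 + 2s + 2x^2 is an integer, the sum of squares is of the form 2k+1 for an integer k.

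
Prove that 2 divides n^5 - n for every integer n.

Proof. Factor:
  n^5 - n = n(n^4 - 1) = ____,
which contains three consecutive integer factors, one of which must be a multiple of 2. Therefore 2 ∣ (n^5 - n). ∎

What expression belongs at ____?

n^4 - 1 = (n^2 - 1)(n^2 + 1), and n^2 - 1 = (n-1)(n+1).
So n(n^4 - 1) = (n - 1)n(n + 1)(n^2 + 1).

(n - 1)n(n + 1)(n^2 + 1)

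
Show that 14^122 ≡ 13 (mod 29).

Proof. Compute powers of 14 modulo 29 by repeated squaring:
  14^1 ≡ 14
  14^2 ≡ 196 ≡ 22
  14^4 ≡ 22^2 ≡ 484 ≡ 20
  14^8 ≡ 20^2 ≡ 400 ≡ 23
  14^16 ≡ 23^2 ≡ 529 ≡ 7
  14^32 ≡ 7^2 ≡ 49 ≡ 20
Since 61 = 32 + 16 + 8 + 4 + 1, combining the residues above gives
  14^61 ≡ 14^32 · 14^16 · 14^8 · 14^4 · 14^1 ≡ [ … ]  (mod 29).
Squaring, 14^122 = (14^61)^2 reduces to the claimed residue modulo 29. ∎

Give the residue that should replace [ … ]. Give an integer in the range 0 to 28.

19

Multiply the listed residues: 20 · 7 · 23 · 20 · 14 = 140 → 3220 → 64400 → 901600.
Reducing modulo 29: 901600 = 31089·29 + 19, so 14^61 ≡ 19.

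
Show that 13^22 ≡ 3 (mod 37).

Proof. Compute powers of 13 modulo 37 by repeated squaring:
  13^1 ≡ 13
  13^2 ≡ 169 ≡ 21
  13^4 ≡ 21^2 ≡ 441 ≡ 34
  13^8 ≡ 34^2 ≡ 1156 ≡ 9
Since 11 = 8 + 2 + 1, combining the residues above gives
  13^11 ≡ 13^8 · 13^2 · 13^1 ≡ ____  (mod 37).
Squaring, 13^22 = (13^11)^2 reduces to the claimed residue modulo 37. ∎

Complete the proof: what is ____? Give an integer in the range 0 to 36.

Multiply the listed residues: 9 · 21 · 13 = 189 → 2457.
Reducing modulo 37: 2457 = 66·37 + 15, so 13^11 ≡ 15.

15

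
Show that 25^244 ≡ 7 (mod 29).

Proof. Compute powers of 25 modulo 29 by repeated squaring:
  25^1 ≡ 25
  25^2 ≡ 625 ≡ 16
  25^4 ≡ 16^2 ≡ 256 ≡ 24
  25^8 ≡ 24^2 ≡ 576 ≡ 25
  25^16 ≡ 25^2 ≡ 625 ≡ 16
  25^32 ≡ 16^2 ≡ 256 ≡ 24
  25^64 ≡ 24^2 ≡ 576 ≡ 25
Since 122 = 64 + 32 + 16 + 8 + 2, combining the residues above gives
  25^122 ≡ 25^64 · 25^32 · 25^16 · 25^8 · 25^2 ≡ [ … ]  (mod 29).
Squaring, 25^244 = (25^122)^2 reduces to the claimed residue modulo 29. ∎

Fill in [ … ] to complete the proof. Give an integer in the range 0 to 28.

Multiply the listed residues: 25 · 24 · 16 · 25 · 16 = 600 → 9600 → 240000 → 3840000.
Reducing modulo 29: 3840000 = 132413·29 + 23, so 25^122 ≡ 23.

23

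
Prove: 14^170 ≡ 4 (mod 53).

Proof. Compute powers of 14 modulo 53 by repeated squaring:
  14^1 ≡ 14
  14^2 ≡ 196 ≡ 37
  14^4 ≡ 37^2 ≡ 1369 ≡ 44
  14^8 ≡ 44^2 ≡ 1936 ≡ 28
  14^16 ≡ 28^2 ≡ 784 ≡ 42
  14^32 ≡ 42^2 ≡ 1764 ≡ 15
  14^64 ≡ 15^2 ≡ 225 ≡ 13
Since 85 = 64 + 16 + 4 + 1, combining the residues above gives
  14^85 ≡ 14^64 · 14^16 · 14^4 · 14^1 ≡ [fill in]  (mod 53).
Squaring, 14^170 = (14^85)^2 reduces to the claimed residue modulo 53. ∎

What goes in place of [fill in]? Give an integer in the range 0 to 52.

14^64 · 14^16 · 14^4 · 14^1 ≡ 13 · 42 · 44 · 14 = 336336.
336336 mod 53 = 51, so 14^85 ≡ 51 (mod 53).

51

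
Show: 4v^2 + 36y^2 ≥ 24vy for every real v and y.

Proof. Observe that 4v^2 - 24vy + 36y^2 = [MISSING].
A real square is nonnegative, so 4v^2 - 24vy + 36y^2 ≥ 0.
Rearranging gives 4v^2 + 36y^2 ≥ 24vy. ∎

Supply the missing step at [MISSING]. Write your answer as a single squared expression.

(2v - 6y)^2

4v^2 - 24vy + 36y^2 is a perfect-square trinomial: the outer terms are (2v)^2 and (6y)^2, and the cross term is -2·2v·6y.
So 4v^2 - 24vy + 36y^2 = (2v - 6y)^2 ≥ 0.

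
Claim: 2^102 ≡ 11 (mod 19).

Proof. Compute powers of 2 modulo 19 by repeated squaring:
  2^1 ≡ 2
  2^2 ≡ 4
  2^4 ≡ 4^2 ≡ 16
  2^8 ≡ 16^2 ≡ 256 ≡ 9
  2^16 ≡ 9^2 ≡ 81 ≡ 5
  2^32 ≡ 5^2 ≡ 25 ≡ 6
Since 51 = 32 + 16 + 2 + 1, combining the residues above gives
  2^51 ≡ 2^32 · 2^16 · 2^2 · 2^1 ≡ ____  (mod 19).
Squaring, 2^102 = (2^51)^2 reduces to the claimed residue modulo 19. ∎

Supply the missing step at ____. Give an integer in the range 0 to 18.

12

Multiply the listed residues: 6 · 5 · 4 · 2 = 30 → 120 → 240.
Reducing modulo 19: 240 = 12·19 + 12, so 2^51 ≡ 12.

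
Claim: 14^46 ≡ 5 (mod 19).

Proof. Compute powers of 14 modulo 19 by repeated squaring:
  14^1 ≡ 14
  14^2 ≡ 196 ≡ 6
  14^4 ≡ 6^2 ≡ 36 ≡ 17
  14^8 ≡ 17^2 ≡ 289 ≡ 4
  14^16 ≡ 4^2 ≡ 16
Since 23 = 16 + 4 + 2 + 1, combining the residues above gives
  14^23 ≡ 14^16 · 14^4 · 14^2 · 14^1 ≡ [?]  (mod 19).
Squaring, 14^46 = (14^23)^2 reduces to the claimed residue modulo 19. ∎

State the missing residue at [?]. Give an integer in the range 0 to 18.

10

14^16 · 14^4 · 14^2 · 14^1 ≡ 16 · 17 · 6 · 14 = 22848.
22848 mod 19 = 10, so 14^23 ≡ 10 (mod 19).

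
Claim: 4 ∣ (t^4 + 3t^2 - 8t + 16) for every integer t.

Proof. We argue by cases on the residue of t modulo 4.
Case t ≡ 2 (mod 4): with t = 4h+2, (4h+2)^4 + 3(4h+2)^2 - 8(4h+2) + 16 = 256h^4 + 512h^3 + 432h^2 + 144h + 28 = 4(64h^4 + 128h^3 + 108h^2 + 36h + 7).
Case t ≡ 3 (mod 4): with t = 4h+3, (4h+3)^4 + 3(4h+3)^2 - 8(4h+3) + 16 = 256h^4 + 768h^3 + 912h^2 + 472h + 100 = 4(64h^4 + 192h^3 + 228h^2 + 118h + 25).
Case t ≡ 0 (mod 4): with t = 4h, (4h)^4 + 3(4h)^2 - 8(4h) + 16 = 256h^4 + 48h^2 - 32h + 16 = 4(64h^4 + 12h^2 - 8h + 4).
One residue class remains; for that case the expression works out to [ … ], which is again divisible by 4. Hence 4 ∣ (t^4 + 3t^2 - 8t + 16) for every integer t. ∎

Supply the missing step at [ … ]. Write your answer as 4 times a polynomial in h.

The residues treated are {2, 3, 0}, so the missing case is t ≡ 1 (mod 4); write t = 4h+1.
Then (4h+1)^4 + 3(4h+1)^2 - 8(4h+1) + 16 = 256h^4 + 256h^3 + 144h^2 + 8h + 12 = 4(64h^4 + 64h^3 + 36h^2 + 2h + 3).

4(64h^4 + 64h^3 + 36h^2 + 2h + 3)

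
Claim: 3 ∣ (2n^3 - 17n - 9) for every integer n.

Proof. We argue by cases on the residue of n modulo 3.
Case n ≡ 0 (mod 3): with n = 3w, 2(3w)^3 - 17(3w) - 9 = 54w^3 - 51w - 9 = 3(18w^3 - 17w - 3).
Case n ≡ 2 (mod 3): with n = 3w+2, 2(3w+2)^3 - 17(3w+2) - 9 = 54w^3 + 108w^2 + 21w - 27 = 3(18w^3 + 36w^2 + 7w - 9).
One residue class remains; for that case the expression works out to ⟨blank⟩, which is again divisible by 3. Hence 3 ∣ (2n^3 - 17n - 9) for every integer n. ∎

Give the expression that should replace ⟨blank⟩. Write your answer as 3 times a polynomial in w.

3(18w^3 + 18w^2 - 11w - 8)

Only n ≡ 1 (mod 3) is unaccounted for. Put n = 3w+1:
2(3w+1)^3 - 17(3w+1) - 9 expands to 54w^3 + 54w^2 - 33w - 24,
and factoring out 3 leaves 3(18w^3 + 18w^2 - 11w - 8).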